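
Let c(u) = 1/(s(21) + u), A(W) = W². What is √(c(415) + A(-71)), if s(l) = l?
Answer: √239568593/218 ≈ 71.000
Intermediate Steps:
c(u) = 1/(21 + u)
√(c(415) + A(-71)) = √(1/(21 + 415) + (-71)²) = √(1/436 + 5041) = √(2197877/436) = √239568593/218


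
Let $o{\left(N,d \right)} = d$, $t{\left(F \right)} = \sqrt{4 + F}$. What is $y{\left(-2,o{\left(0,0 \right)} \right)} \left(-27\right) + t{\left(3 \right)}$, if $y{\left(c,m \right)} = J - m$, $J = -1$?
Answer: $27 + \sqrt{7} \approx 29.646$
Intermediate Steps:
$y{\left(c,m \right)} = -1 - m$
$y{\left(-2,o{\left(0,0 \right)} \right)} \left(-27\right) + t{\left(3 \right)} = \left(-1 - 0\right) \left(-27\right) + \sqrt{4 + 3} = \left(-1 + 0\right) \left(-27\right) + \sqrt{7} = \left(-1\right) \left(-27\right) + \sqrt{7} = 27 + \sqrt{7}$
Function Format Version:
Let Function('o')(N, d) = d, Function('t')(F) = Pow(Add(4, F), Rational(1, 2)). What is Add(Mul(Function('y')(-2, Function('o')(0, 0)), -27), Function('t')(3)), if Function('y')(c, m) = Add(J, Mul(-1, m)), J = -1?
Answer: Add(27, Pow(7, Rational(1, 2))) ≈ 29.646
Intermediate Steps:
Function('y')(c, m) = Add(-1, Mul(-1, m))
Add(Mul(Function('y')(-2, Function('o')(0, 0)), -27), Function('t')(3)) = Add(Mul(Add(-1, Mul(-1, 0)), -27), Pow(Add(4, 3), Rational(1, 2))) = Add(Mul(Add(-1, 0), -27), Pow(7, Rational(1, 2))) = Add(Mul(-1, -27), Pow(7, Rational(1, 2))) = Add(27, Pow(7, Rational(1, 2)))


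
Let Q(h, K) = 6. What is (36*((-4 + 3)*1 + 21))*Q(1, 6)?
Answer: 4320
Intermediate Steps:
(36*((-4 + 3)*1 + 21))*Q(1, 6) = (36*((-4 + 3)*1 + 21))*6 = (36*(-1*1 + 21))*6 = (36*(-1 + 21))*6 = (36*20)*6 = 720*6 = 4320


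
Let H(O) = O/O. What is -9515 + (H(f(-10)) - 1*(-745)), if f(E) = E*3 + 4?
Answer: -8769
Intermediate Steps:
f(E) = 4 + 3*E (f(E) = 3*E + 4 = 4 + 3*E)
H(O) = 1
-9515 + (H(f(-10)) - 1*(-745)) = -9515 + (1 - 1*(-745)) = -9515 + (1 + 745) = -9515 + 746 = -8769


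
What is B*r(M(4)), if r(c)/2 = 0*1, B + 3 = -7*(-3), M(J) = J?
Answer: 0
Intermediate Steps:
B = 18 (B = -3 - 7*(-3) = -3 + 21 = 18)
r(c) = 0 (r(c) = 2*(0*1) = 2*0 = 0)
B*r(M(4)) = 18*0 = 0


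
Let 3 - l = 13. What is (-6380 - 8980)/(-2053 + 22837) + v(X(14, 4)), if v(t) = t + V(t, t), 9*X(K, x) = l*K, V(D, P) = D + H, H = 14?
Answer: -69562/3897 ≈ -17.850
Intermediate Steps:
l = -10 (l = 3 - 1*13 = 3 - 13 = -10)
V(D, P) = 14 + D (V(D, P) = D + 14 = 14 + D)
X(K, x) = -10*K/9 (X(K, x) = (-10*K)/9 = -10*K/9)
v(t) = 14 + 2*t (v(t) = t + (14 + t) = 14 + 2*t)
(-6380 - 8980)/(-2053 + 22837) + v(X(14, 4)) = (-6380 - 8980)/(-2053 + 22837) + (14 + 2*(-10/9*14)) = -15360/20784 + (14 + 2*(-140/9)) = -15360*1/20784 + (14 - 280/9) = -320/433 - 154/9 = -69562/3897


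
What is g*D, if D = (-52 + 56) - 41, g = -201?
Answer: 7437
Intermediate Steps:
D = -37 (D = 4 - 41 = -37)
g*D = -201*(-37) = 7437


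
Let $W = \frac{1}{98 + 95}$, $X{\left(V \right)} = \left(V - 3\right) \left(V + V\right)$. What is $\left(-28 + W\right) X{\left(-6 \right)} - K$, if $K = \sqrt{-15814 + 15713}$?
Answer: $- \frac{583524}{193} - i \sqrt{101} \approx -3023.4 - 10.05 i$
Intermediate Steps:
$X{\left(V \right)} = 2 V \left(-3 + V\right)$ ($X{\left(V \right)} = \left(-3 + V\right) 2 V = 2 V \left(-3 + V\right)$)
$W = \frac{1}{193} \approx 0.0051813$
$K = i \sqrt{101}$ ($K = \sqrt{-101} = i \sqrt{101} \approx 10.05 i$)
$\left(-28 + W\right) X{\left(-6 \right)} - K = \left(-28 + \frac{1}{193}\right) 2 \left(-6\right) \left(-3 - 6\right) - i \sqrt{101} = - \frac{5403 \cdot 2 \left(-6\right) \left(-9\right)}{193} - i \sqrt{101} = \left(- \frac{5403}{193}\right) 108 - i \sqrt{101} = - \frac{583524}{193} - i \sqrt{101}$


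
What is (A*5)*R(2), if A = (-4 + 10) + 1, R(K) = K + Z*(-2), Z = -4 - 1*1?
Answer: 420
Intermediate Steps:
Z = -5 (Z = -4 - 1 = -5)
R(K) = 10 + K (R(K) = K - 5*(-2) = K + 10 = 10 + K)
A = 7 (A = 6 + 1 = 7)
(A*5)*R(2) = (7*5)*(10 + 2) = 35*12 = 420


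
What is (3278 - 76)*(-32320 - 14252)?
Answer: -149123544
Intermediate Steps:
(3278 - 76)*(-32320 - 14252) = 3202*(-46572) = -149123544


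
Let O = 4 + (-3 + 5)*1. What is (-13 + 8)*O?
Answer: -30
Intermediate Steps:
O = 6 (O = 4 + 2*1 = 4 + 2 = 6)
(-13 + 8)*O = (-13 + 8)*6 = -5*6 = -30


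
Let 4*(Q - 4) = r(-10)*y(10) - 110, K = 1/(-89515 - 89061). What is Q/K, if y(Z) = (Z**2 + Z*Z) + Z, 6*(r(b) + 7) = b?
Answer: 85448616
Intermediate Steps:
r(b) = -7 + b/6
y(Z) = Z + 2*Z**2 (y(Z) = (Z**2 + Z**2) + Z = 2*Z**2 + Z = Z + 2*Z**2)
K = -1/178576 (K = 1/(-178576) = -1/178576 ≈ -5.5999e-6)
Q = -957/2 (Q = 4 + ((-7 + (1/6)*(-10))*(10*(1 + 2*10)) - 110)/4 = 4 + ((-7 - 5/3)*(10*(1 + 20)) - 110)/4 = 4 + (-260*21/3 - 110)/4 = 4 + (-26/3*210 - 110)/4 = 4 + (-1820 - 110)/4 = 4 + (1/4)*(-1930) = 4 - 965/2 = -957/2 ≈ -478.50)
Q/K = -957/(2*(-1/178576)) = -957/2*(-178576) = 85448616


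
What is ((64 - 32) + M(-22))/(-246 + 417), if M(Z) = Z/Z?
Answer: 11/57 ≈ 0.19298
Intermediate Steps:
M(Z) = 1
((64 - 32) + M(-22))/(-246 + 417) = ((64 - 32) + 1)/(-246 + 417) = (32 + 1)/171 = 33*(1/171) = 11/57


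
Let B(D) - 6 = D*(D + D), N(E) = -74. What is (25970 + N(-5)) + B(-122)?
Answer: 55670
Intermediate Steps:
B(D) = 6 + 2*D² (B(D) = 6 + D*(D + D) = 6 + D*(2*D) = 6 + 2*D²)
(25970 + N(-5)) + B(-122) = (25970 - 74) + (6 + 2*(-122)²) = 25896 + (6 + 2*14884) = 25896 + (6 + 29768) = 25896 + 29774 = 55670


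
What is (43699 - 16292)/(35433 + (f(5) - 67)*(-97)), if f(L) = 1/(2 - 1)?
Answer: 27407/41835 ≈ 0.65512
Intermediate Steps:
f(L) = 1 (f(L) = 1/1 = 1)
(43699 - 16292)/(35433 + (f(5) - 67)*(-97)) = (43699 - 16292)/(35433 + (1 - 67)*(-97)) = 27407/(35433 - 66*(-97)) = 27407/(35433 + 6402) = 27407/41835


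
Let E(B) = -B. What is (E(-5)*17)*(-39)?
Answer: -3315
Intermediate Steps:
(E(-5)*17)*(-39) = (-1*(-5)*17)*(-39) = (5*17)*(-39) = 85*(-39) = -3315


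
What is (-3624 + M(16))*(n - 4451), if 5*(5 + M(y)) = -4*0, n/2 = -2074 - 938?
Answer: 38013775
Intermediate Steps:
n = -6024 (n = 2*(-2074 - 938) = 2*(-3012) = -6024)
M(y) = -5 (M(y) = -5 + (-4*0)/5 = -5 + (1/5)*0 = -5 + 0 = -5)
(-3624 + M(16))*(n - 4451) = (-3624 - 5)*(-6024 - 4451) = -3629*(-10475) = 38013775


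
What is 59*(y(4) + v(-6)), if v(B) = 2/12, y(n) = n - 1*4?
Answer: 59/6 ≈ 9.8333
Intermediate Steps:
y(n) = -4 + n (y(n) = n - 4 = -4 + n)
v(B) = 1/6 (v(B) = 2*(1/12) = 1/6)
59*(y(4) + v(-6)) = 59*((-4 + 4) + 1/6) = 59*(0 + 1/6) = 59*(1/6) = 59/6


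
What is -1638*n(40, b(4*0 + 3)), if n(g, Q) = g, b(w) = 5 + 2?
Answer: -65520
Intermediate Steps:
b(w) = 7
-1638*n(40, b(4*0 + 3)) = -1638*40 = -65520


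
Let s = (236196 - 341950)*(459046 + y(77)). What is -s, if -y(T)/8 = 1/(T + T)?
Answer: 339821616332/7 ≈ 4.8546e+10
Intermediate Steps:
y(T) = -4/T (y(T) = -8/(T + T) = -8*1/(2*T) = -4/T)
s = -339821616332/7 (s = (236196 - 341950)*(459046 - 4/77) = -105754*(459046 - 4*1/77) = -105754*(459046 - 4/77) = -105754*35346538/77 = -339821616332/7 ≈ -4.8546e+10)
-s = -1*(-339821616332/7) = 339821616332/7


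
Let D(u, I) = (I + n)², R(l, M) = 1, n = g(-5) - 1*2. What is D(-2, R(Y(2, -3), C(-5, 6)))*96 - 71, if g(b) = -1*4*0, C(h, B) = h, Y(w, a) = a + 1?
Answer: 25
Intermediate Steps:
Y(w, a) = 1 + a
g(b) = 0 (g(b) = -4*0 = 0)
n = -2 (n = 0 - 1*2 = 0 - 2 = -2)
D(u, I) = (-2 + I)² (D(u, I) = (I - 2)² = (-2 + I)²)
D(-2, R(Y(2, -3), C(-5, 6)))*96 - 71 = (-2 + 1)²*96 - 71 = (-1)²*96 - 71 = 1*96 - 71 = 96 - 71 = 25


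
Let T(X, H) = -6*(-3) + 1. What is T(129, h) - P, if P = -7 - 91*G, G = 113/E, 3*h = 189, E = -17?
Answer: -9841/17 ≈ -578.88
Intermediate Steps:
h = 63 (h = (1/3)*189 = 63)
T(X, H) = 19 (T(X, H) = 18 + 1 = 19)
G = -113/17 (G = 113/(-17) = 113*(-1/17) = -113/17 ≈ -6.6471)
P = 10164/17 (P = -7 - 91*(-113/17) = -7 + 10283/17 = 10164/17 ≈ 597.88)
T(129, h) - P = 19 - 1*10164/17 = 19 - 10164/17 = -9841/17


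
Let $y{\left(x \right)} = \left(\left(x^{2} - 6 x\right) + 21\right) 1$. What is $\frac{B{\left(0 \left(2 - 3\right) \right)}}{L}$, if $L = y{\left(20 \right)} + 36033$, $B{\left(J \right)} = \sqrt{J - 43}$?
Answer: $\frac{i \sqrt{43}}{36334} \approx 0.00018048 i$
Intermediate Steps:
$y{\left(x \right)} = 21 + x^{2} - 6 x$ ($y{\left(x \right)} = \left(21 + x^{2} - 6 x\right) 1 = 21 + x^{2} - 6 x$)
$B{\left(J \right)} = \sqrt{-43 + J}$
$L = 36334$ ($L = \left(21 + 20^{2} - 120\right) + 36033 = \left(21 + 400 - 120\right) + 36033 = 301 + 36033 = 36334$)
$\frac{B{\left(0 \left(2 - 3\right) \right)}}{L} = \frac{\sqrt{-43 + 0 \left(2 - 3\right)}}{36334} = \sqrt{-43 + 0 \left(-1\right)} \frac{1}{36334} = \sqrt{-43 + 0} \cdot \frac{1}{36334} = \sqrt{-43} \cdot \frac{1}{36334} = i \sqrt{43} \cdot \frac{1}{36334} = \frac{i \sqrt{43}}{36334}$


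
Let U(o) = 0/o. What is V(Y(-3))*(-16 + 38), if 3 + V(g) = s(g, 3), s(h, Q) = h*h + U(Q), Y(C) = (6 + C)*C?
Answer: 1716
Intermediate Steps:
U(o) = 0
Y(C) = C*(6 + C)
s(h, Q) = h**2 (s(h, Q) = h*h + 0 = h**2 + 0 = h**2)
V(g) = -3 + g**2
V(Y(-3))*(-16 + 38) = (-3 + (-3*(6 - 3))**2)*(-16 + 38) = (-3 + (-3*3)**2)*22 = (-3 + (-9)**2)*22 = (-3 + 81)*22 = 78*22 = 1716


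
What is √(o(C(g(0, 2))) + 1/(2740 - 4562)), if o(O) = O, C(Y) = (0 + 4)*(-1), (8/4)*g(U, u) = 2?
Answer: I*√13280558/1822 ≈ 2.0001*I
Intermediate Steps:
g(U, u) = 1 (g(U, u) = (½)*2 = 1)
C(Y) = -4 (C(Y) = 4*(-1) = -4)
√(o(C(g(0, 2))) + 1/(2740 - 4562)) = √(-4 + 1/(2740 - 4562)) = √(-4 + 1/(-1822)) = √(-4 - 1/1822) = √(-7289/1822) = I*√13280558/1822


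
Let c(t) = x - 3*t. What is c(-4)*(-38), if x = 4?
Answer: -608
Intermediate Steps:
c(t) = 4 - 3*t
c(-4)*(-38) = (4 - 3*(-4))*(-38) = (4 + 12)*(-38) = 16*(-38) = -608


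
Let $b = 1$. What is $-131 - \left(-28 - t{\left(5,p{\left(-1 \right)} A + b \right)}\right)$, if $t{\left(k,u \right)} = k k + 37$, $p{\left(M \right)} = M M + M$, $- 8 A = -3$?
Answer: $-41$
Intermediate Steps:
$A = \frac{3}{8}$ ($A = \left(- \frac{1}{8}\right) \left(-3\right) = \frac{3}{8} \approx 0.375$)
$p{\left(M \right)} = M + M^{2}$ ($p{\left(M \right)} = M^{2} + M = M + M^{2}$)
$t{\left(k,u \right)} = 37 + k^{2}$ ($t{\left(k,u \right)} = k^{2} + 37 = 37 + k^{2}$)
$-131 - \left(-28 - t{\left(5,p{\left(-1 \right)} A + b \right)}\right) = -131 + \left(\left(128 + \left(37 + 5^{2}\right)\right) - 100\right) = -131 + \left(\left(128 + \left(37 + 25\right)\right) - 100\right) = -131 + \left(\left(128 + 62\right) - 100\right) = -131 + \left(190 - 100\right) = -131 + 90 = -41$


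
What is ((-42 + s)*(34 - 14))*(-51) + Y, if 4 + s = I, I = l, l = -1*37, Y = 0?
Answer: 84660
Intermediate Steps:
l = -37
I = -37
s = -41 (s = -4 - 37 = -41)
((-42 + s)*(34 - 14))*(-51) + Y = ((-42 - 41)*(34 - 14))*(-51) + 0 = -83*20*(-51) + 0 = -1660*(-51) + 0 = 84660 + 0 = 84660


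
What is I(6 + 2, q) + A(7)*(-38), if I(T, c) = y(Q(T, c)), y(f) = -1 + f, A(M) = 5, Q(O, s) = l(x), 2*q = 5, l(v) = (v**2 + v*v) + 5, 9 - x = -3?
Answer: 102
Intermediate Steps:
x = 12 (x = 9 - 1*(-3) = 9 + 3 = 12)
l(v) = 5 + 2*v**2 (l(v) = (v**2 + v**2) + 5 = 2*v**2 + 5 = 5 + 2*v**2)
q = 5/2 (q = (1/2)*5 = 5/2 ≈ 2.5000)
Q(O, s) = 293 (Q(O, s) = 5 + 2*12**2 = 5 + 2*144 = 5 + 288 = 293)
I(T, c) = 292 (I(T, c) = -1 + 293 = 292)
I(6 + 2, q) + A(7)*(-38) = 292 + 5*(-38) = 292 - 190 = 102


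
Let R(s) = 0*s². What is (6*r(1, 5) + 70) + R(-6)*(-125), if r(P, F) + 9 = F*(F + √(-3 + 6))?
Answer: 166 + 30*√3 ≈ 217.96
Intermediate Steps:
R(s) = 0
r(P, F) = -9 + F*(F + √3) (r(P, F) = -9 + F*(F + √(-3 + 6)) = -9 + F*(F + √3))
(6*r(1, 5) + 70) + R(-6)*(-125) = (6*(-9 + 5² + 5*√3) + 70) + 0*(-125) = (6*(-9 + 25 + 5*√3) + 70) + 0 = (6*(16 + 5*√3) + 70) + 0 = ((96 + 30*√3) + 70) + 0 = (166 + 30*√3) + 0 = 166 + 30*√3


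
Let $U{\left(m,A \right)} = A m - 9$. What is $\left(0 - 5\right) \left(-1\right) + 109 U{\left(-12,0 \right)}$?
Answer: $-976$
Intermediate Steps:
$U{\left(m,A \right)} = -9 + A m$
$\left(0 - 5\right) \left(-1\right) + 109 U{\left(-12,0 \right)} = \left(0 - 5\right) \left(-1\right) + 109 \left(-9 + 0 \left(-12\right)\right) = \left(-5\right) \left(-1\right) + 109 \left(-9 + 0\right) = 5 + 109 \left(-9\right) = 5 - 981 = -976$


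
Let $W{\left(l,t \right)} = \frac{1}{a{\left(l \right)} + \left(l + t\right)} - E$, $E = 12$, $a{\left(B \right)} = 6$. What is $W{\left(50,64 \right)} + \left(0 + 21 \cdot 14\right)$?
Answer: $\frac{33841}{120} \approx 282.01$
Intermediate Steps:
$W{\left(l,t \right)} = -12 + \frac{1}{6 + l + t}$ ($W{\left(l,t \right)} = \frac{1}{6 + \left(l + t\right)} - 12 = \frac{1}{6 + l + t} - 12 = -12 + \frac{1}{6 + l + t}$)
$W{\left(50,64 \right)} + \left(0 + 21 \cdot 14\right) = \frac{-71 - 600 - 768}{6 + 50 + 64} + \left(0 + 21 \cdot 14\right) = \frac{-71 - 600 - 768}{120} + \left(0 + 294\right) = \frac{1}{120} \left(-1439\right) + 294 = - \frac{1439}{120} + 294 = \frac{33841}{120}$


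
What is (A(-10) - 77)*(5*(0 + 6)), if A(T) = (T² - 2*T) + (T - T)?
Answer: 1290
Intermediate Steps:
A(T) = T² - 2*T (A(T) = (T² - 2*T) + 0 = T² - 2*T)
(A(-10) - 77)*(5*(0 + 6)) = (-10*(-2 - 10) - 77)*(5*(0 + 6)) = (-10*(-12) - 77)*(5*6) = (120 - 77)*30 = 43*30 = 1290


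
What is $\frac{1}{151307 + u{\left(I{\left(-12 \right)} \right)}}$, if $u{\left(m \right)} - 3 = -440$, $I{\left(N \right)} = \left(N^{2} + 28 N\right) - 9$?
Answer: $\frac{1}{150870} \approx 6.6282 \cdot 10^{-6}$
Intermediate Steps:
$I{\left(N \right)} = -9 + N^{2} + 28 N$
$u{\left(m \right)} = -437$ ($u{\left(m \right)} = 3 - 440 = -437$)
$\frac{1}{151307 + u{\left(I{\left(-12 \right)} \right)}} = \frac{1}{151307 - 437} = \frac{1}{150870}$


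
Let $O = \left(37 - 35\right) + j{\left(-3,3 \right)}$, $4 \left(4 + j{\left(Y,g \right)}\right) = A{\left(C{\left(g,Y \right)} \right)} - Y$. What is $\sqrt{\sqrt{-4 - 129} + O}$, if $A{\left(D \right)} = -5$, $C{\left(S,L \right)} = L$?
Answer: $\frac{\sqrt{-10 + 4 i \sqrt{133}}}{2} \approx 2.1564 + 2.674 i$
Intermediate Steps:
$j{\left(Y,g \right)} = - \frac{21}{4} - \frac{Y}{4}$ ($j{\left(Y,g \right)} = -4 + \frac{-5 - Y}{4} = -4 - \left(\frac{5}{4} + \frac{Y}{4}\right) = - \frac{21}{4} - \frac{Y}{4}$)
$O = - \frac{5}{2}$ ($O = \left(37 - 35\right) - \frac{9}{2} = 2 + \left(- \frac{21}{4} + \frac{3}{4}\right) = 2 - \frac{9}{2} = - \frac{5}{2} \approx -2.5$)
$\sqrt{\sqrt{-4 - 129} + O} = \sqrt{\sqrt{-4 - 129} - \frac{5}{2}} = \sqrt{\sqrt{-133} - \frac{5}{2}} = \sqrt{i \sqrt{133} - \frac{5}{2}} = \sqrt{- \frac{5}{2} + i \sqrt{133}}$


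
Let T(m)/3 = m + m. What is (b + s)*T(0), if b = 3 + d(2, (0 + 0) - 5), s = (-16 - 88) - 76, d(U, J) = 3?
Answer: 0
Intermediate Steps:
s = -180 (s = -104 - 76 = -180)
T(m) = 6*m (T(m) = 3*(m + m) = 3*(2*m) = 6*m)
b = 6 (b = 3 + 3 = 6)
(b + s)*T(0) = (6 - 180)*(6*0) = -174*0 = 0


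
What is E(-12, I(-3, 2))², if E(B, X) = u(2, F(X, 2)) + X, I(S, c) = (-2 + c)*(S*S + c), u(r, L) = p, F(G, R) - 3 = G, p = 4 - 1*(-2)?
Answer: 36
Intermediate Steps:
p = 6 (p = 4 + 2 = 6)
F(G, R) = 3 + G
u(r, L) = 6
I(S, c) = (-2 + c)*(c + S²) (I(S, c) = (-2 + c)*(S² + c) = (-2 + c)*(c + S²))
E(B, X) = 6 + X
E(-12, I(-3, 2))² = (6 + (2² - 2*2 - 2*(-3)² + 2*(-3)²))² = (6 + (4 - 4 - 2*9 + 2*9))² = (6 + (4 - 4 - 18 + 18))² = (6 + 0)² = 6² = 36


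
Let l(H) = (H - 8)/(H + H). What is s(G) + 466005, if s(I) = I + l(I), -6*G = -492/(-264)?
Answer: 2522089781/5412 ≈ 4.6602e+5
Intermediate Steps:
G = -41/132 (G = -(-82)/(-264) = -(-82)*(-1)/264 = -1/6*41/22 = -41/132 ≈ -0.31061)
l(H) = (-8 + H)/(2*H) (l(H) = (-8 + H)/((2*H)) = (-8 + H)*(1/(2*H)) = (-8 + H)/(2*H))
s(I) = I + (-8 + I)/(2*I)
s(G) + 466005 = (1/2 - 41/132 - 4/(-41/132)) + 466005 = (1/2 - 41/132 - 4*(-132/41)) + 466005 = (1/2 - 41/132 + 528/41) + 466005 = 70721/5412 + 466005 = 2522089781/5412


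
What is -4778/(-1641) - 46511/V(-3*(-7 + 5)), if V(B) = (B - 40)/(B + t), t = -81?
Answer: -5724178873/55794 ≈ -1.0259e+5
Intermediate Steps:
V(B) = (-40 + B)/(-81 + B) (V(B) = (B - 40)/(B - 81) = (-40 + B)/(-81 + B))
-4778/(-1641) - 46511/V(-3*(-7 + 5)) = -4778/(-1641) - 46511*(-81 - 3*(-7 + 5))/(-40 - 3*(-7 + 5)) = -4778*(-1/1641) - 46511*(-81 - 3*(-2))/(-40 - 3*(-2)) = 4778/1641 - 46511*(-81 + 6)/(-40 + 6) = 4778/1641 - 46511/(-34/(-75)) = 4778/1641 - 46511/((-1/75*(-34))) = 4778/1641 - 46511/34/75 = 4778/1641 - 46511*75/34 = 4778/1641 - 3488325/34 = -5724178873/55794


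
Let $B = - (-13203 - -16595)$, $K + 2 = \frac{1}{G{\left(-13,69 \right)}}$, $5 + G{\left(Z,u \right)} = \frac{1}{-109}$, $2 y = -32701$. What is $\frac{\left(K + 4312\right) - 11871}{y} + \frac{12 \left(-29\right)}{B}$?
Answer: $\frac{80709007}{142837968} \approx 0.56504$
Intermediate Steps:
$y = - \frac{32701}{2}$ ($y = \frac{1}{2} \left(-32701\right) = - \frac{32701}{2} \approx -16351.0$)
$G{\left(Z,u \right)} = - \frac{546}{109}$ ($G{\left(Z,u \right)} = -5 + \frac{1}{-109} = -5 - \frac{1}{109} = - \frac{546}{109}$)
$K = - \frac{1201}{546}$ ($K = -2 + \frac{1}{- \frac{546}{109}} = -2 - \frac{109}{546} = - \frac{1201}{546} \approx -2.1996$)
$B = -3392$ ($B = - (-13203 + 16595) = \left(-1\right) 3392 = -3392$)
$\frac{\left(K + 4312\right) - 11871}{y} + \frac{12 \left(-29\right)}{B} = \frac{\left(- \frac{1201}{546} + 4312\right) - 11871}{- \frac{32701}{2}} + \frac{12 \left(-29\right)}{-3392} = \left(\frac{2353151}{546} - 11871\right) \left(- \frac{2}{32701}\right) - - \frac{87}{848} = \left(- \frac{4128415}{546}\right) \left(- \frac{2}{32701}\right) + \frac{87}{848} = \frac{4128415}{8927373} + \frac{87}{848} = \frac{80709007}{142837968}$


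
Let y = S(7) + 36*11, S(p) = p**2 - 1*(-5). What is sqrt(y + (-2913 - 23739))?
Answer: I*sqrt(26202) ≈ 161.87*I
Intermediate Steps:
S(p) = 5 + p**2 (S(p) = p**2 + 5 = 5 + p**2)
y = 450 (y = (5 + 7**2) + 36*11 = (5 + 49) + 396 = 54 + 396 = 450)
sqrt(y + (-2913 - 23739)) = sqrt(450 + (-2913 - 23739)) = sqrt(450 - 26652) = sqrt(-26202) = I*sqrt(26202)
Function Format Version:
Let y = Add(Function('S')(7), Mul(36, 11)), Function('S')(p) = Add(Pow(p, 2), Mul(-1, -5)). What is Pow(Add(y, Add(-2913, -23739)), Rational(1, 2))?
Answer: Mul(I, Pow(26202, Rational(1, 2))) ≈ Mul(161.87, I)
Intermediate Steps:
Function('S')(p) = Add(5, Pow(p, 2)) (Function('S')(p) = Add(Pow(p, 2), 5) = Add(5, Pow(p, 2)))
y = 450 (y = Add(Add(5, Pow(7, 2)), Mul(36, 11)) = Add(Add(5, 49), 396) = Add(54, 396) = 450)
Pow(Add(y, Add(-2913, -23739)), Rational(1, 2)) = Pow(Add(450, Add(-2913, -23739)), Rational(1, 2)) = Pow(Add(450, -26652), Rational(1, 2)) = Pow(-26202, Rational(1, 2)) = Mul(I, Pow(26202, Rational(1, 2)))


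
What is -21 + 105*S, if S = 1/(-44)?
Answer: -1029/44 ≈ -23.386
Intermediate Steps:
S = -1/44 ≈ -0.022727
-21 + 105*S = -21 + 105*(-1/44) = -21 - 105/44 = -1029/44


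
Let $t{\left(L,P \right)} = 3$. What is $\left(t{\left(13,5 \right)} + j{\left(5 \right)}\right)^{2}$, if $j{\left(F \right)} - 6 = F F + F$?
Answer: $1521$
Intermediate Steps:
$j{\left(F \right)} = 6 + F + F^{2}$ ($j{\left(F \right)} = 6 + \left(F F + F\right) = 6 + \left(F^{2} + F\right) = 6 + \left(F + F^{2}\right) = 6 + F + F^{2}$)
$\left(t{\left(13,5 \right)} + j{\left(5 \right)}\right)^{2} = \left(3 + \left(6 + 5 + 5^{2}\right)\right)^{2} = \left(3 + \left(6 + 5 + 25\right)\right)^{2} = \left(3 + 36\right)^{2} = 39^{2} = 1521$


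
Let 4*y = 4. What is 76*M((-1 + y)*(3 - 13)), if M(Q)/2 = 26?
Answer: 3952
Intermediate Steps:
y = 1 (y = (1/4)*4 = 1)
M(Q) = 52 (M(Q) = 2*26 = 52)
76*M((-1 + y)*(3 - 13)) = 76*52 = 3952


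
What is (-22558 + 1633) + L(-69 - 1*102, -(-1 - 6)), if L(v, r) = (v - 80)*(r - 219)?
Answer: 32287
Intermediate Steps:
L(v, r) = (-219 + r)*(-80 + v) (L(v, r) = (-80 + v)*(-219 + r) = (-219 + r)*(-80 + v))
(-22558 + 1633) + L(-69 - 1*102, -(-1 - 6)) = (-22558 + 1633) + (17520 - 219*(-69 - 1*102) - (-80)*(-1 - 6) + (-(-1 - 6))*(-69 - 1*102)) = -20925 + (17520 - 219*(-69 - 102) - (-80)*(-7) + (-1*(-7))*(-69 - 102)) = -20925 + (17520 - 219*(-171) - 80*7 + 7*(-171)) = -20925 + (17520 + 37449 - 560 - 1197) = -20925 + 53212 = 32287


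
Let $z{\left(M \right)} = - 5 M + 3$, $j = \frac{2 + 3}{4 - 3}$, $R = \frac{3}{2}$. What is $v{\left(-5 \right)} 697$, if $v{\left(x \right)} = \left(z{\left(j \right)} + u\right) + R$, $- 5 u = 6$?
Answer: $- \frac{151249}{10} \approx -15125.0$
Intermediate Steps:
$u = - \frac{6}{5}$ ($u = \left(- \frac{1}{5}\right) 6 = - \frac{6}{5} \approx -1.2$)
$R = \frac{3}{2}$ ($R = 3 \cdot \frac{1}{2} = \frac{3}{2} \approx 1.5$)
$j = 5$ ($j = \frac{5}{1} = 5 \cdot 1 = 5$)
$z{\left(M \right)} = 3 - 5 M$
$v{\left(x \right)} = - \frac{217}{10}$ ($v{\left(x \right)} = \left(\left(3 - 25\right) - \frac{6}{5}\right) + \frac{3}{2} = \left(-22 - \frac{6}{5}\right) + \frac{3}{2} = - \frac{116}{5} + \frac{3}{2} = - \frac{217}{10}$)
$v{\left(-5 \right)} 697 = \left(- \frac{217}{10}\right) 697 = - \frac{151249}{10}$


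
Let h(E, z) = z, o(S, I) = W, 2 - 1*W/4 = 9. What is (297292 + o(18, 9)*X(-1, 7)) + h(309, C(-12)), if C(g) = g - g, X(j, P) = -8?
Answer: 297516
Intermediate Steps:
C(g) = 0
W = -28 (W = 8 - 4*9 = 8 - 36 = -28)
o(S, I) = -28
(297292 + o(18, 9)*X(-1, 7)) + h(309, C(-12)) = (297292 - 28*(-8)) + 0 = (297292 + 224) + 0 = 297516 + 0 = 297516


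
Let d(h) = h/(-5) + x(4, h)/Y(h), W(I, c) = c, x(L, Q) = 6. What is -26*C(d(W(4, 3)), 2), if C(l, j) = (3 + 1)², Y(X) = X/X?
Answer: -416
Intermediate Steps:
Y(X) = 1
d(h) = 6 - h/5 (d(h) = h/(-5) + 6/1 = h*(-⅕) + 6*1 = -h/5 + 6 = 6 - h/5)
C(l, j) = 16 (C(l, j) = 4² = 16)
-26*C(d(W(4, 3)), 2) = -26*16 = -416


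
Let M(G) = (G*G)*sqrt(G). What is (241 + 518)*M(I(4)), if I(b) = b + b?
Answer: 97152*sqrt(2) ≈ 1.3739e+5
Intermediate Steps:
I(b) = 2*b
M(G) = G**(5/2) (M(G) = G**2*sqrt(G) = G**(5/2))
(241 + 518)*M(I(4)) = (241 + 518)*(2*4)**(5/2) = 759*8**(5/2) = 759*(128*sqrt(2)) = 97152*sqrt(2)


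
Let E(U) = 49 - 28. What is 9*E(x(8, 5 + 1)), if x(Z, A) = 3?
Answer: 189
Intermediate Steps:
E(U) = 21
9*E(x(8, 5 + 1)) = 9*21 = 189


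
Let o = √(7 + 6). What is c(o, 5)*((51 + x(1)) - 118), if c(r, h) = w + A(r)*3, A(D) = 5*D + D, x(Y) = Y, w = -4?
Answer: 264 - 1188*√13 ≈ -4019.4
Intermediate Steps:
A(D) = 6*D
o = √13 ≈ 3.6056
c(r, h) = -4 + 18*r (c(r, h) = -4 + (6*r)*3 = -4 + 18*r)
c(o, 5)*((51 + x(1)) - 118) = (-4 + 18*√13)*((51 + 1) - 118) = (-4 + 18*√13)*(52 - 118) = (-4 + 18*√13)*(-66) = 264 - 1188*√13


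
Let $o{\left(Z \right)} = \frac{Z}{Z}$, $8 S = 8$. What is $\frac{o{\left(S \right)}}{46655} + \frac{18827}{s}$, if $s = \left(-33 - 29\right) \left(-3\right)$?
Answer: $\frac{28334641}{279930} \approx 101.22$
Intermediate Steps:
$S = 1$ ($S = \frac{1}{8} \cdot 8 = 1$)
$o{\left(Z \right)} = 1$
$s = 186$ ($s = \left(-62\right) \left(-3\right) = 186$)
$\frac{o{\left(S \right)}}{46655} + \frac{18827}{s} = 1 \cdot \frac{1}{46655} + \frac{18827}{186} = 1 \cdot \frac{1}{46655} + 18827 \cdot \frac{1}{186} = \frac{1}{46655} + \frac{18827}{186} = \frac{28334641}{279930}$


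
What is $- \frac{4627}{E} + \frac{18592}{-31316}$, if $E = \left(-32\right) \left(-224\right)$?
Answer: $- \frac{9934521}{8016896} \approx -1.2392$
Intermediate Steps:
$E = 7168$
$- \frac{4627}{E} + \frac{18592}{-31316} = - \frac{4627}{7168} + \frac{18592}{-31316} = \left(-4627\right) \frac{1}{7168} + 18592 \left(- \frac{1}{31316}\right) = - \frac{661}{1024} - \frac{4648}{7829} = - \frac{9934521}{8016896}$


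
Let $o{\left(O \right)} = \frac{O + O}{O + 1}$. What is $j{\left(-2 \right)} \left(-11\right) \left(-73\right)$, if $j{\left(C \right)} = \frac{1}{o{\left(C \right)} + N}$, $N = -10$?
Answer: $- \frac{803}{6} \approx -133.83$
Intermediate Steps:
$o{\left(O \right)} = \frac{2 O}{1 + O}$
$j{\left(C \right)} = \frac{1}{-10 + \frac{2 C}{1 + C}}$ ($j{\left(C \right)} = \frac{1}{\frac{2 C}{1 + C} - 10} = \frac{1}{-10 + \frac{2 C}{1 + C}}$)
$j{\left(-2 \right)} \left(-11\right) \left(-73\right) = \frac{1 - 2}{2 \left(-5 - -8\right)} \left(-11\right) \left(-73\right) = \frac{1}{2} \frac{1}{-5 + 8} \left(-1\right) \left(-11\right) \left(-73\right) = \frac{1}{2} \cdot \frac{1}{3} \left(-1\right) \left(-11\right) \left(-73\right) = \left(- \frac{1}{6}\right) \left(-11\right) \left(-73\right) = \frac{11}{6} \left(-73\right) = - \frac{803}{6}$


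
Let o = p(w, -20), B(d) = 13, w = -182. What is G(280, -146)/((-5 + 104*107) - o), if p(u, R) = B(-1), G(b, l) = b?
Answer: 28/1111 ≈ 0.025203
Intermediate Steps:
p(u, R) = 13
o = 13
G(280, -146)/((-5 + 104*107) - o) = 280/((-5 + 104*107) - 1*13) = 280/((-5 + 11128) - 13) = 280/(11123 - 13) = 280/11110 = 280*(1/11110) = 28/1111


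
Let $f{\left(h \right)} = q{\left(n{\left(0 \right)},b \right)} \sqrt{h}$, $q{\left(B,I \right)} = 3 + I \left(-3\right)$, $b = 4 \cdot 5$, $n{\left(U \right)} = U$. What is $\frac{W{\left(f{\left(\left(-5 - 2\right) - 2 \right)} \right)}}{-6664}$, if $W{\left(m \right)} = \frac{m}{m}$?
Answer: $- \frac{1}{6664} \approx -0.00015006$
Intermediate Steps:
$b = 20$
$q{\left(B,I \right)} = 3 - 3 I$
$f{\left(h \right)} = - 57 \sqrt{h}$ ($f{\left(h \right)} = \left(3 - 60\right) \sqrt{h} = - 57 \sqrt{h}$)
$W{\left(m \right)} = 1$
$\frac{W{\left(f{\left(\left(-5 - 2\right) - 2 \right)} \right)}}{-6664} = 1 \frac{1}{-6664} = 1 \left(- \frac{1}{6664}\right) = - \frac{1}{6664}$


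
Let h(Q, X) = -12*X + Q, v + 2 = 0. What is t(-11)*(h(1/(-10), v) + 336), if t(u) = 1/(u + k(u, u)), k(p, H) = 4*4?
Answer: 3599/50 ≈ 71.980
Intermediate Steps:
v = -2 (v = -2 + 0 = -2)
k(p, H) = 16
h(Q, X) = Q - 12*X
t(u) = 1/(16 + u) (t(u) = 1/(u + 16) = 1/(16 + u))
t(-11)*(h(1/(-10), v) + 336) = ((1/(-10) - 12*(-2)) + 336)/(16 - 11) = ((-⅒ + 24) + 336)/5 = (239/10 + 336)/5 = (⅕)*(3599/10) = 3599/50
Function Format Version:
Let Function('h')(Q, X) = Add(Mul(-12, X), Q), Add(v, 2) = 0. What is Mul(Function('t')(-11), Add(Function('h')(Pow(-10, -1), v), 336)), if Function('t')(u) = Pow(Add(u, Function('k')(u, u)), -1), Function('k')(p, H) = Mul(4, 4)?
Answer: Rational(3599, 50) ≈ 71.980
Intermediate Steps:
v = -2 (v = Add(-2, 0) = -2)
Function('k')(p, H) = 16
Function('h')(Q, X) = Add(Q, Mul(-12, X))
Function('t')(u) = Pow(Add(16, u), -1) (Function('t')(u) = Pow(Add(u, 16), -1) = Pow(Add(16, u), -1))
Mul(Function('t')(-11), Add(Function('h')(Pow(-10, -1), v), 336)) = Mul(Pow(Add(16, -11), -1), Add(Add(Pow(-10, -1), Mul(-12, -2)), 336)) = Mul(Pow(5, -1), Add(Add(Rational(-1, 10), 24), 336)) = Mul(Rational(1, 5), Add(Rational(239, 10), 336)) = Mul(Rational(1, 5), Rational(3599, 10)) = Rational(3599, 50)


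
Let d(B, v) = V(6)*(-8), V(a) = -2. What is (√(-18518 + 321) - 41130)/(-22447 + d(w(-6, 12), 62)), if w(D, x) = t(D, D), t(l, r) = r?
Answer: 13710/7477 - I*√18197/22431 ≈ 1.8336 - 0.0060138*I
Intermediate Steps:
w(D, x) = D
d(B, v) = 16 (d(B, v) = -2*(-8) = 16)
(√(-18518 + 321) - 41130)/(-22447 + d(w(-6, 12), 62)) = (√(-18518 + 321) - 41130)/(-22447 + 16) = (√(-18197) - 41130)/(-22431) = (I*√18197 - 41130)*(-1/22431) = (-41130 + I*√18197)*(-1/22431) = 13710/7477 - I*√18197/22431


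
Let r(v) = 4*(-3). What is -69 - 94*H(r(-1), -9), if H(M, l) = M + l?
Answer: 1905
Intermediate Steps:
r(v) = -12
-69 - 94*H(r(-1), -9) = -69 - 94*(-12 - 9) = -69 - 94*(-21) = -69 + 1974 = 1905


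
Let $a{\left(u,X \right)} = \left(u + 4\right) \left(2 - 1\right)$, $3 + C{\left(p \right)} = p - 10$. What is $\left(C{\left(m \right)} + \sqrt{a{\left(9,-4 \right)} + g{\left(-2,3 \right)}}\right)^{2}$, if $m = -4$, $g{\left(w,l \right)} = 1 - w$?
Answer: $169$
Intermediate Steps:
$C{\left(p \right)} = -13 + p$ ($C{\left(p \right)} = -3 + \left(p - 10\right) = -3 + \left(-10 + p\right) = -13 + p$)
$a{\left(u,X \right)} = 4 + u$ ($a{\left(u,X \right)} = \left(4 + u\right) 1 = 4 + u$)
$\left(C{\left(m \right)} + \sqrt{a{\left(9,-4 \right)} + g{\left(-2,3 \right)}}\right)^{2} = \left(\left(-13 - 4\right) + \sqrt{\left(4 + 9\right) + \left(1 - -2\right)}\right)^{2} = \left(-17 + \sqrt{13 + \left(1 + 2\right)}\right)^{2} = \left(-17 + \sqrt{13 + 3}\right)^{2} = \left(-17 + \sqrt{16}\right)^{2} = \left(-17 + 4\right)^{2} = \left(-13\right)^{2} = 169$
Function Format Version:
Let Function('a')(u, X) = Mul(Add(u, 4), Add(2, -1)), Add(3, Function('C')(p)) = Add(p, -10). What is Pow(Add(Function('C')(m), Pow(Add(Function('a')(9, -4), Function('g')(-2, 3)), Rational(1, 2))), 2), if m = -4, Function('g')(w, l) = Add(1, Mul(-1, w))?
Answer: 169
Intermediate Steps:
Function('C')(p) = Add(-13, p) (Function('C')(p) = Add(-3, Add(p, -10)) = Add(-3, Add(-10, p)) = Add(-13, p))
Function('a')(u, X) = Add(4, u) (Function('a')(u, X) = Mul(Add(4, u), 1) = Add(4, u))
Pow(Add(Function('C')(m), Pow(Add(Function('a')(9, -4), Function('g')(-2, 3)), Rational(1, 2))), 2) = Pow(Add(Add(-13, -4), Pow(Add(Add(4, 9), Add(1, Mul(-1, -2))), Rational(1, 2))), 2) = Pow(Add(-17, Pow(Add(13, Add(1, 2)), Rational(1, 2))), 2) = Pow(Add(-17, Pow(Add(13, 3), Rational(1, 2))), 2) = Pow(Add(-17, Pow(16, Rational(1, 2))), 2) = Pow(Add(-17, 4), 2) = Pow(-13, 2) = 169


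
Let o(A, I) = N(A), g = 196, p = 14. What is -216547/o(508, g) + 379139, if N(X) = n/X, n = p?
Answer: -52348965/7 ≈ -7.4784e+6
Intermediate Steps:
n = 14
N(X) = 14/X
o(A, I) = 14/A
-216547/o(508, g) + 379139 = -216547/(14/508) + 379139 = -216547/(14*(1/508)) + 379139 = -216547/7/254 + 379139 = -216547*254/7 + 379139 = -55002938/7 + 379139 = -52348965/7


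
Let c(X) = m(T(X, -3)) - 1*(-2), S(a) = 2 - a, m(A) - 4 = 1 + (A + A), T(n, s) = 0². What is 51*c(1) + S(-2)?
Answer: 361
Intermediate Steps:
T(n, s) = 0
m(A) = 5 + 2*A (m(A) = 4 + (1 + (A + A)) = 4 + (1 + 2*A) = 5 + 2*A)
c(X) = 7 (c(X) = (5 + 2*0) - 1*(-2) = (5 + 0) + 2 = 5 + 2 = 7)
51*c(1) + S(-2) = 51*7 + (2 - 1*(-2)) = 357 + (2 + 2) = 357 + 4 = 361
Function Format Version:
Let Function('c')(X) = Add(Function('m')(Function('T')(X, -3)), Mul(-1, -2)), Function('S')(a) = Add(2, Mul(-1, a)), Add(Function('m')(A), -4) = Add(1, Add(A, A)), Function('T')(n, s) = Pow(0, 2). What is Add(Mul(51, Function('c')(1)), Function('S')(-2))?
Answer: 361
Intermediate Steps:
Function('T')(n, s) = 0
Function('m')(A) = Add(5, Mul(2, A)) (Function('m')(A) = Add(4, Add(1, Add(A, A))) = Add(4, Add(1, Mul(2, A))) = Add(5, Mul(2, A)))
Function('c')(X) = 7 (Function('c')(X) = Add(Add(5, Mul(2, 0)), Mul(-1, -2)) = Add(Add(5, 0), 2) = Add(5, 2) = 7)
Add(Mul(51, Function('c')(1)), Function('S')(-2)) = Add(Mul(51, 7), Add(2, Mul(-1, -2))) = Add(357, Add(2, 2)) = Add(357, 4) = 361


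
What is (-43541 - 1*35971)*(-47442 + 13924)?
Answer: 2665083216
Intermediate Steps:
(-43541 - 1*35971)*(-47442 + 13924) = (-43541 - 35971)*(-33518) = -79512*(-33518) = 2665083216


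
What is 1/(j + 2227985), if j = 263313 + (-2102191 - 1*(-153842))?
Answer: 1/542949 ≈ 1.8418e-6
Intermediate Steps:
j = -1685036 (j = 263313 + (-2102191 + 153842) = 263313 - 1948349 = -1685036)
1/(j + 2227985) = 1/(-1685036 + 2227985) = 1/542949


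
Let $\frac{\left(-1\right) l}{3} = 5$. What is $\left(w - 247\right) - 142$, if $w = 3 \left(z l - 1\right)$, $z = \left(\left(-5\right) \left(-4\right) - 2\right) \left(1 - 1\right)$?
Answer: $-392$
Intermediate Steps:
$l = -15$ ($l = \left(-3\right) 5 = -15$)
$z = 0$ ($z = \left(20 - 2\right) 0 = 18 \cdot 0 = 0$)
$w = -3$ ($w = 3 \left(0 \left(-15\right) - 1\right) = 3 \left(0 - 1\right) = 3 \left(-1\right) = -3$)
$\left(w - 247\right) - 142 = \left(-3 - 247\right) - 142 = -250 - 142 = -392$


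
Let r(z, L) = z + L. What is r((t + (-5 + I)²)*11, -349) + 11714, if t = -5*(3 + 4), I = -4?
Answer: 11871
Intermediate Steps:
t = -35 (t = -5*7 = -35)
r(z, L) = L + z
r((t + (-5 + I)²)*11, -349) + 11714 = (-349 + (-35 + (-5 - 4)²)*11) + 11714 = (-349 + (-35 + (-9)²)*11) + 11714 = (-349 + (-35 + 81)*11) + 11714 = (-349 + 46*11) + 11714 = (-349 + 506) + 11714 = 157 + 11714 = 11871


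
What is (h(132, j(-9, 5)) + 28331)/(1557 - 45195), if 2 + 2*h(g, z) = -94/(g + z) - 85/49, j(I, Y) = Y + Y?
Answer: -32851967/50605534 ≈ -0.64918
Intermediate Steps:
j(I, Y) = 2*Y
h(g, z) = -183/98 - 47/(g + z) (h(g, z) = -1 + (-94/(g + z) - 85/49)/2 = -1 + (-85/49 - 94/(g + z))/2 = -1 + (-85/98 - 47/(g + z)) = -183/98 - 47/(g + z))
(h(132, j(-9, 5)) + 28331)/(1557 - 45195) = ((-4606 - 183*132 - 366*5)/(98*(132 + 2*5)) + 28331)/(1557 - 45195) = ((-4606 - 24156 - 183*10)/(98*(132 + 10)) + 28331)/(-43638) = ((1/98)*(-4606 - 24156 - 1830)/142 + 28331)*(-1/43638) = ((1/98)*(1/142)*(-30592) + 28331)*(-1/43638) = (-7648/3479 + 28331)*(-1/43638) = (98555901/3479)*(-1/43638) = -32851967/50605534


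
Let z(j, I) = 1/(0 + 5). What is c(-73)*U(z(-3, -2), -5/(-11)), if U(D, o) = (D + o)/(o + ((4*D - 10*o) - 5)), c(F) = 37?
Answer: -111/38 ≈ -2.9211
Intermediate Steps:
z(j, I) = ⅕ (z(j, I) = 1/5 = ⅕)
U(D, o) = (D + o)/(-5 - 9*o + 4*D) (U(D, o) = (D + o)/(o + ((-10*o + 4*D) - 5)) = (D + o)/(o + (-5 - 10*o + 4*D)) = (D + o)/(-5 - 9*o + 4*D))
c(-73)*U(z(-3, -2), -5/(-11)) = 37*((-1*⅕ - (-5)/(-11))/(5 - 4*⅕ + 9*(-5/(-11)))) = 37*((-⅕ - (-5)*(-1)/11)/(5 - ⅘ + 9*(-5*(-1/11)))) = 37*((-⅕ - 1*5/11)/(5 - ⅘ + 9*(5/11))) = 37*((-⅕ - 5/11)/(5 - ⅘ + 45/11)) = 37*(-36/55/(456/55)) = 37*((55/456)*(-36/55)) = 37*(-3/38) = -111/38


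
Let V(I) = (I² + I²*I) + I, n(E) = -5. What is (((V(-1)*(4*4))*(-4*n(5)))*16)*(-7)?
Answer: 35840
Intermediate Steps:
V(I) = I + I² + I³ (V(I) = (I² + I³) + I = I + I² + I³)
(((V(-1)*(4*4))*(-4*n(5)))*16)*(-7) = ((((-(1 - 1 + (-1)²))*(4*4))*(-4*(-5)))*16)*(-7) = (((-(1 - 1 + 1)*16)*20)*16)*(-7) = (((-1*1*16)*20)*16)*(-7) = ((-1*16*20)*16)*(-7) = (-16*20*16)*(-7) = -320*16*(-7) = -5120*(-7) = 35840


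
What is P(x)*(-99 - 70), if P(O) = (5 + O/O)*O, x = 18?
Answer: -18252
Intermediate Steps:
P(O) = 6*O (P(O) = (5 + 1)*O = 6*O)
P(x)*(-99 - 70) = (6*18)*(-99 - 70) = 108*(-169) = -18252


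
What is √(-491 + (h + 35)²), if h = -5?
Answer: √409 ≈ 20.224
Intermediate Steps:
√(-491 + (h + 35)²) = √(-491 + (-5 + 35)²) = √(-491 + 30²) = √(-491 + 900) = √409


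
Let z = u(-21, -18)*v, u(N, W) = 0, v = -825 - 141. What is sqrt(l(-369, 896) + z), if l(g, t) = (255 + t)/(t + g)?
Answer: sqrt(606577)/527 ≈ 1.4779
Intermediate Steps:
v = -966
l(g, t) = (255 + t)/(g + t)
z = 0 (z = 0*(-966) = 0)
sqrt(l(-369, 896) + z) = sqrt((255 + 896)/(-369 + 896) + 0) = sqrt(1151/527 + 0) = sqrt(1151/527) = sqrt(606577)/527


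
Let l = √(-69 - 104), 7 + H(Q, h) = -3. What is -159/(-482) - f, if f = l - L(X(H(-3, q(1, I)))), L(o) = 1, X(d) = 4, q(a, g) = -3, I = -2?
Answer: 641/482 - I*√173 ≈ 1.3299 - 13.153*I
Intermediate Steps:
H(Q, h) = -10 (H(Q, h) = -7 - 3 = -10)
l = I*√173 (l = √(-173) = I*√173 ≈ 13.153*I)
f = -1 + I*√173 (f = I*√173 - 1*1 = I*√173 - 1 = -1 + I*√173 ≈ -1.0 + 13.153*I)
-159/(-482) - f = -159/(-482) - (-1 + I*√173) = -159*(-1/482) + (1 - I*√173) = 159/482 + (1 - I*√173) = 641/482 - I*√173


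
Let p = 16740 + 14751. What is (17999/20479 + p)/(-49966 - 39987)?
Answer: -644922188/1842147487 ≈ -0.35009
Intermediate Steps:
p = 31491
(17999/20479 + p)/(-49966 - 39987) = (17999/20479 + 31491)/(-49966 - 39987) = (17999*(1/20479) + 31491)/(-89953) = (17999/20479 + 31491)*(-1/89953) = (644922188/20479)*(-1/89953) = -644922188/1842147487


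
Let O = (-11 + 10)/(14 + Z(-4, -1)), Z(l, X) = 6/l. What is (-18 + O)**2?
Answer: 204304/625 ≈ 326.89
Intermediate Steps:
O = -2/25 (O = (-11 + 10)/(14 + 6/(-4)) = -1/(14 + 6*(-1/4)) = -1/(14 - 3/2) = -1/25/2 = -1*2/25 = -2/25 ≈ -0.080000)
(-18 + O)**2 = (-18 - 2/25)**2 = (-452/25)**2 = 204304/625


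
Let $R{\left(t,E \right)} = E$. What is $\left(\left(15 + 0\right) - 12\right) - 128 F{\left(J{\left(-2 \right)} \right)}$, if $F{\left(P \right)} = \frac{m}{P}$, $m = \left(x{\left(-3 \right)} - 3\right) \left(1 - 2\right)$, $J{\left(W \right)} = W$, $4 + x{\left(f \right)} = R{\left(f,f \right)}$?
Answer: $643$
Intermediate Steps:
$x{\left(f \right)} = -4 + f$
$m = 10$ ($m = \left(\left(-4 - 3\right) - 3\right) \left(1 - 2\right) = \left(-7 - 3\right) \left(-1\right) = \left(-10\right) \left(-1\right) = 10$)
$F{\left(P \right)} = \frac{10}{P}$
$\left(\left(15 + 0\right) - 12\right) - 128 F{\left(J{\left(-2 \right)} \right)} = \left(\left(15 + 0\right) - 12\right) - 128 \frac{10}{-2} = \left(15 - 12\right) - 128 \cdot 10 \left(- \frac{1}{2}\right) = 3 - -640 = 3 + 640 = 643$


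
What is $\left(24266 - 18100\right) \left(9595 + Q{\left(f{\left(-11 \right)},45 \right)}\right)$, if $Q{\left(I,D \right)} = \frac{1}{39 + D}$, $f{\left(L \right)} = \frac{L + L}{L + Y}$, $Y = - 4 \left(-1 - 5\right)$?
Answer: $\frac{2484839423}{42} \approx 5.9163 \cdot 10^{7}$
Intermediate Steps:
$Y = 24$ ($Y = \left(-4\right) \left(-6\right) = 24$)
$f{\left(L \right)} = \frac{2 L}{24 + L}$ ($f{\left(L \right)} = \frac{L + L}{L + 24} = \frac{2 L}{24 + L}$)
$\left(24266 - 18100\right) \left(9595 + Q{\left(f{\left(-11 \right)},45 \right)}\right) = \left(24266 - 18100\right) \left(9595 + \frac{1}{39 + 45}\right) = \left(24266 - 18100\right) \left(9595 + \frac{1}{84}\right) = 6166 \cdot \frac{805981}{84} = \frac{2484839423}{42}$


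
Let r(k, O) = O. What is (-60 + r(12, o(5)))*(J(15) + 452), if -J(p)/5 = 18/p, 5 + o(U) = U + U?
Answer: -24530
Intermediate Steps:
o(U) = -5 + 2*U (o(U) = -5 + (U + U) = -5 + 2*U)
J(p) = -90/p
(-60 + r(12, o(5)))*(J(15) + 452) = (-60 + (-5 + 2*5))*(-90/15 + 452) = (-60 + (-5 + 10))*(-90*1/15 + 452) = (-60 + 5)*(-6 + 452) = -55*446 = -24530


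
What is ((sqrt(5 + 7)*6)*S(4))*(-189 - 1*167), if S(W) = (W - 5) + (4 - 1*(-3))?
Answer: -25632*sqrt(3) ≈ -44396.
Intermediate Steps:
S(W) = 2 + W (S(W) = (-5 + W) + (4 + 3) = (-5 + W) + 7 = 2 + W)
((sqrt(5 + 7)*6)*S(4))*(-189 - 1*167) = ((sqrt(5 + 7)*6)*(2 + 4))*(-189 - 1*167) = ((sqrt(12)*6)*6)*(-189 - 167) = (((2*sqrt(3))*6)*6)*(-356) = ((12*sqrt(3))*6)*(-356) = (72*sqrt(3))*(-356) = -25632*sqrt(3)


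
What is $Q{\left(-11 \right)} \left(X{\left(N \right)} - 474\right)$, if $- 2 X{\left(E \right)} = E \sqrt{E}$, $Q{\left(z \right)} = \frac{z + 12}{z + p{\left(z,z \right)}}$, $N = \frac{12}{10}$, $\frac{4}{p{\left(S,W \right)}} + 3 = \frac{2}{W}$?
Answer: $\frac{5530}{143} + \frac{7 \sqrt{30}}{715} \approx 38.725$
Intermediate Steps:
$p{\left(S,W \right)} = \frac{4}{-3 + \frac{2}{W}}$
$N = \frac{6}{5}$ ($N = 12 \cdot \frac{1}{10} = \frac{6}{5} \approx 1.2$)
$Q{\left(z \right)} = \frac{12 + z}{z - \frac{4 z}{-2 + 3 z}}$ ($Q{\left(z \right)} = \frac{z + 12}{z - \frac{4 z}{-2 + 3 z}} = \frac{12 + z}{z - \frac{4 z}{-2 + 3 z}}$)
$X{\left(E \right)} = - \frac{E^{\frac{3}{2}}}{2}$ ($X{\left(E \right)} = - \frac{E \sqrt{E}}{2} = - \frac{E^{\frac{3}{2}}}{2}$)
$Q{\left(-11 \right)} \left(X{\left(N \right)} - 474\right) = \frac{\left(-2 + 3 \left(-11\right)\right) \left(12 - 11\right)}{3 \left(-11\right) \left(-2 - 11\right)} \left(- \frac{\left(\frac{6}{5}\right)^{\frac{3}{2}}}{2} - 474\right) = \frac{1}{3} \left(- \frac{1}{11}\right) \frac{1}{-13} \left(-2 - 33\right) 1 \left(- \frac{\frac{6}{25} \sqrt{30}}{2} - 474\right) = \frac{1}{3} \left(- \frac{1}{11}\right) \left(- \frac{1}{13}\right) \left(-35\right) 1 \left(- \frac{3 \sqrt{30}}{25} - 474\right) = - \frac{35 \left(-474 - \frac{3 \sqrt{30}}{25}\right)}{429} = \frac{5530}{143} + \frac{7 \sqrt{30}}{715}$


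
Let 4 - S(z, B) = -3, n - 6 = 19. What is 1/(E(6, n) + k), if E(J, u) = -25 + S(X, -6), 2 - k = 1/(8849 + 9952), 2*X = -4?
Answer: -18801/300817 ≈ -0.062500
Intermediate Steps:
X = -2 (X = (1/2)*(-4) = -2)
n = 25 (n = 6 + 19 = 25)
S(z, B) = 7 (S(z, B) = 4 - 1*(-3) = 4 + 3 = 7)
k = 37601/18801 (k = 2 - 1/(8849 + 9952) = 2 - 1/18801 = 37601/18801 ≈ 1.9999)
E(J, u) = -18 (E(J, u) = -25 + 7 = -18)
1/(E(6, n) + k) = 1/(-18 + 37601/18801) = 1/(-300817/18801) = -18801/300817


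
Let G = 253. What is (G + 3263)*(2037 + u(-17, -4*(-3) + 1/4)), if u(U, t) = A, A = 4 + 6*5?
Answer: 7281636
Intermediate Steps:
A = 34 (A = 4 + 30 = 34)
u(U, t) = 34
(G + 3263)*(2037 + u(-17, -4*(-3) + 1/4)) = (253 + 3263)*(2037 + 34) = 3516*2071 = 7281636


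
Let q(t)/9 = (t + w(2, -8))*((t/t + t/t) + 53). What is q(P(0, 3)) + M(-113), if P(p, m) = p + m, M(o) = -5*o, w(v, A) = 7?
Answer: 5515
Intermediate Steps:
P(p, m) = m + p
q(t) = 3465 + 495*t (q(t) = 9*((t + 7)*((t/t + t/t) + 53)) = 9*((7 + t)*((1 + 1) + 53)) = 9*((7 + t)*(2 + 53)) = 9*((7 + t)*55) = 9*(385 + 55*t) = 3465 + 495*t)
q(P(0, 3)) + M(-113) = (3465 + 495*(3 + 0)) - 5*(-113) = (3465 + 495*3) + 565 = (3465 + 1485) + 565 = 4950 + 565 = 5515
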